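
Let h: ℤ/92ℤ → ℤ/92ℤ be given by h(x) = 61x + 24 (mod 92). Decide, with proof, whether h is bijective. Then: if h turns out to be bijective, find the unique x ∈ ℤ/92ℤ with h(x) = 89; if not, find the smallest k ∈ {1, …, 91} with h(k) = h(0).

81

Suppose h(u) = h(v) in ℤ/92ℤ. Then 61u + 24 ≡ 61v + 24 (mod 92), hence 61(u − v) ≡ 0 (mod 92).
Since gcd(61, 92) = 1, 61 is invertible modulo 92, hence u − v ≡ 0 (mod 92), i.e. u = v.
We now compute 61⁻¹ mod 92 explicitly. Euclid's algorithm: 92 = 1·61 + 31, 61 = 1·31 + 30, 31 = 1·30 + 1; back-substituting gives 1 = 89·61 − 59·92, so 61⁻¹ ≡ 89 (mod 92).
Then y ↦ 89(y − 24) is a two-sided inverse to h, so every y ∈ ℤ/92ℤ has a preimage.
So h is bijective.
Since h is bijective, we find h⁻¹(89): we need 61x ≡ 89 − 24 ≡ 65 (mod 92). Using 61⁻¹ = 89: x ≡ 89·65 = 5785 = 62·92 + 81, so x = 81.
Check: h(81) = 61·81 + 24 = 4965 = 53·92 + 89 ≡ 89 (mod 92).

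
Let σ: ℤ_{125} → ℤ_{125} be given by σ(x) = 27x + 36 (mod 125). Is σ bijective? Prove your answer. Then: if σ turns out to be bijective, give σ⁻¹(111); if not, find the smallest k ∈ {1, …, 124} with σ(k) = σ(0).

100

If σ(s) = σ(t), then 27s ≡ 27t (mod 125). Because gcd(27, 125) = 1, we may cancel 27 to get s ≡ t (mod 125).
We now compute 27⁻¹ mod 125 explicitly. Euclid's algorithm: 125 = 4·27 + 17, 27 = 1·17 + 10, 17 = 1·10 + 7, 10 = 1·7 + 3, 7 = 2·3 + 1; back-substituting gives 1 = 88·27 − 19·125, so 27⁻¹ ≡ 88 (mod 125).
Then y ↦ 88(y − 36) is a two-sided inverse to σ, so every y ∈ ℤ_{125} has a preimage.
Therefore σ is bijective.
Since σ is bijective, we find σ⁻¹(111): we need 27x ≡ 111 − 36 ≡ 75 (mod 125). Using 27⁻¹ = 88: x ≡ 88·75 = 6600 = 52·125 + 100, so x = 100.
Check: σ(100) = 27·100 + 36 = 2736 = 21·125 + 111 ≡ 111 (mod 125).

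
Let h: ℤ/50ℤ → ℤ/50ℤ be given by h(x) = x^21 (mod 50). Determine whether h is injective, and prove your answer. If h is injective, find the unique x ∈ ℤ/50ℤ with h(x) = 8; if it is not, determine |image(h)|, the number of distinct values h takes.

42

h(0) = 0^21 = 0.
h(10): Repeated squaring mod 50: 10^1 ≡ 10, 10^2 ≡ 10² = 100 ≡ 0, 10^4 ≡ 0² = 0, 10^8 ≡ 0² = 0, 10^16 ≡ 0² = 0. Since 21 = 16 + 4 + 1, 10^21 ≡ 0·0·10: 0·0 = 0, then 0·10 = 0. So 10^21 ≡ 0 (mod 50).
So h(0) = h(10) = 0 while 0 ≠ 10, hence h is not injective.
Since h is not injective, we determine |image(h)|. Computing x^21 mod 50 for each x (by repeated squaring, reducing mod 50 at every step), the values h(0), h(1), …, h(49) are: 0, 1, 2, 3, 4, 25, 6, 7, 8, 9, 0, 11, 12, 13, 14, 25, 16, 17, 18, 19, 0, 21, 22, 23, 24, 25, 26, 27, 28, 29, 0, 31, 32, 33, 34, 25, 36, 37, 38, 39, 0, 41, 42, 43, 44, 25, 46, 47, 48, 49.
The distinct values are {0, 1, 2, 3, 4, 6, 7, 8, 9, 11, 12, 13, 14, 16, 17, 18, 19, 21, 22, 23, 24, 25, 26, 27, 28, 29, 31, 32, 33, 34, 36, 37, 38, 39, 41, 42, 43, 44, 46, 47, 48, 49}; there are 42 of them.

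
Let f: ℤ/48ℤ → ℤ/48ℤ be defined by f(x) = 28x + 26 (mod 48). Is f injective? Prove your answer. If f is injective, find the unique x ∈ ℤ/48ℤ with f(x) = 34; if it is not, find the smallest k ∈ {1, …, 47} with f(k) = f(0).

12

We have gcd(28, 48) = 4 > 1. Taking u = 0 and v = 12: f(0) = 26 and f(12) = 28·12 + 26 = 362 ≡ 26 (mod 48).
So f(0) = f(12) while 0 ≠ 12, so f is not injective.
Since f is not injective, we find the least positive k with f(k) = f(0): this means 28k ≡ 0 (mod 48), i.e. 48 ∣ 28k. Since gcd(28, 48) = 4, dividing through by 4 this holds exactly when 12 ∣ 7k, and as gcd(7, 12) = 1, exactly when 12 ∣ k.
The smallest positive such k is 12.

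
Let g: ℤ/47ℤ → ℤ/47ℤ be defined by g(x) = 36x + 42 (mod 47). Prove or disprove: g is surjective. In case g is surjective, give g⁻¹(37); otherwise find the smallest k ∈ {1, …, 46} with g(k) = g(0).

9

Since gcd(36, 47) = 1, 36 is invertible modulo 47. Euclid's algorithm: 47 = 1·36 + 11, 36 = 3·11 + 3, 11 = 3·3 + 2, 3 = 1·2 + 1; back-substituting gives 1 = 17·36 − 13·47, so 36⁻¹ ≡ 17 (mod 47).
For any y ∈ ℤ/47ℤ, x = 17(y − 42) mod 47 satisfies g(x) = 36·17(y − 42) + 42 ≡ y (since 36·17 ≡ 1 mod 47). So every y has a preimage.
Hence g is surjective.
Since g is surjective, we find g⁻¹(37): we need 36x ≡ 37 − 42 ≡ 42 (mod 47). Using 36⁻¹ = 17: x ≡ 17·42 = 714 = 15·47 + 9, so x = 9.
Check: g(9) = 36·9 + 42 = 366 = 7·47 + 37 ≡ 37 (mod 47).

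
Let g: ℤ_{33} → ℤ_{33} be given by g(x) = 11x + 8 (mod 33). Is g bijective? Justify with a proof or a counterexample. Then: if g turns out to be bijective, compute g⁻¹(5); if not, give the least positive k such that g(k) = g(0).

By definition, injectivity means: for all u, v in the domain, g(u) = g(v) implies u = v.
We have gcd(11, 33) = 11 > 1. Taking u = 0 and v = 3: g(0) = 8 and g(3) = 11·3 + 8 = 41 ≡ 8 (mod 33).
So g(0) = g(3) while 0 ≠ 3, so g is not injective, hence not bijective.
Since g is not bijective, we find the least positive k with g(k) = g(0): this means 11k ≡ 0 (mod 33), i.e. 33 ∣ 11k. Since gcd(11, 33) = 11, dividing through by 11 this holds exactly when 3 ∣ k.
The smallest positive such k is 3.

3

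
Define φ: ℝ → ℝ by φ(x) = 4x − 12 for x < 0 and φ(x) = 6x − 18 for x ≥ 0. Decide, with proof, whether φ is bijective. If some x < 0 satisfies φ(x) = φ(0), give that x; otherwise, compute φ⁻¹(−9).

Both pieces are strictly increasing (slopes 4 and 6), so each is injective on its own interval.
The left piece maps (−∞, 0) onto (−∞, −12); the right piece maps [0, ∞) onto [−18, ∞).
These images overlap. In particular φ(0) = −18 (right piece), and solving 4x − 12 = −18 on the left piece gives x = −3/2 < 0.
So φ(−3/2) = φ(0) with −3/2 ≠ 0, and φ is not injective, hence not bijective. This x = −3/2 is the requested value below 0.

-3/2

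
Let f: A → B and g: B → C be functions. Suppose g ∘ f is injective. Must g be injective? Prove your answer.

not injective

No. Take A = {0, 1, 2}, B = {0, 1, 2, 3}, C = {0, 1, 2, 3}, f(a) = a for each a ∈ A, and g(b) = 2 if b ∈ {2, 3} else g(b) = b.
Then g ∘ f = f is injective (A ⊂ B and f is the inclusion), but g(2) = g(3) = 2 with 2 ≠ 3, so g is not injective.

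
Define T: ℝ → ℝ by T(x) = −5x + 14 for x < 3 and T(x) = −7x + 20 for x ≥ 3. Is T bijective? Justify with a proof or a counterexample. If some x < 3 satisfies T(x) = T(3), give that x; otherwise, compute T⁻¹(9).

Both pieces are strictly decreasing (slopes −5 and −7), so each is injective on its own interval.
The left piece maps (−∞, 3) onto (−1, ∞); the right piece maps [3, ∞) onto (−∞, −1].
Since −1 = −1, the images partition ℝ: T is injective and surjective, hence bijective.
Because the two images are disjoint, no x < 3 has T(x) = T(3), so we compute T⁻¹(9): 9 lies in (−1, ∞), so solve −5x + 14 = 9: x = (9 − 14)/(−5) = 1.

1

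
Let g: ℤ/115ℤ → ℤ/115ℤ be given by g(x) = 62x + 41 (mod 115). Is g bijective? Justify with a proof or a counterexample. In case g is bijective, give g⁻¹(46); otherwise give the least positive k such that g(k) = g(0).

Suppose g(x_1) = g(x_2) in ℤ/115ℤ. Then 62x_1 + 41 ≡ 62x_2 + 41 (mod 115), thus 62(x_1 − x_2) ≡ 0 (mod 115).
Since gcd(62, 115) = 1, 62 is invertible modulo 115, so x_1 − x_2 ≡ 0 (mod 115), i.e. x_1 = x_2.
We now compute 62⁻¹ mod 115 explicitly. Euclid's algorithm: 115 = 1·62 + 53, 62 = 1·53 + 9, 53 = 5·9 + 8, 9 = 1·8 + 1; back-substituting gives 1 = 13·62 − 7·115, so 62⁻¹ ≡ 13 (mod 115).
Then y ↦ 13(y − 41) is a two-sided inverse to g, so every y ∈ ℤ/115ℤ has a preimage.
Thus g is bijective.
Since g is bijective, we find g⁻¹(46): we need 62x ≡ 46 − 41 ≡ 5 (mod 115). Using 62⁻¹ = 13: x ≡ 13·5 = 65, so x = 65.
Check: g(65) = 62·65 + 41 = 4071 = 35·115 + 46 ≡ 46 (mod 115).

65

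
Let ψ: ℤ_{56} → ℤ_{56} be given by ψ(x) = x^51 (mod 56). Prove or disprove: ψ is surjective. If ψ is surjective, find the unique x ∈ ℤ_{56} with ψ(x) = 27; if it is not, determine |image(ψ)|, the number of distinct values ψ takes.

15

ψ(2): Repeated squaring mod 56: 2^1 ≡ 2, 2^2 ≡ 2² = 4, 2^4 ≡ 4² = 16, 2^8 ≡ 16² = 256 ≡ 32, 2^16 ≡ 32² = 1024 ≡ 16, 2^32 ≡ 16² = 256 ≡ 32. Since 51 = 32 + 16 + 2 + 1, 2^51 ≡ 32·16·4·2: 32·16 = 512 ≡ 8, then 8·4 = 32, then 32·2 = 64 ≡ 8. So 2^51 ≡ 8 (mod 56).
ψ(4): Repeated squaring mod 56: 4^1 ≡ 4, 4^2 ≡ 4² = 16, 4^4 ≡ 16² = 256 ≡ 32, 4^8 ≡ 32² = 1024 ≡ 16, 4^16 ≡ 16² = 256 ≡ 32, 4^32 ≡ 32² = 1024 ≡ 16. Since 51 = 32 + 16 + 2 + 1, 4^51 ≡ 16·32·16·4: 16·32 = 512 ≡ 8, then 8·16 = 128 ≡ 16, then 16·4 = 64 ≡ 8. So 4^51 ≡ 8 (mod 56).
So ψ(2) = ψ(4) = 8 while 2 ≠ 4, hence ψ is not injective.
A non-injective map from the 56-element set ℤ_{56} to itself takes at most 55 distinct values, so it cannot be surjective. Thus ψ is not surjective.
Since ψ is not surjective, we determine |image(ψ)|. Computing x^51 mod 56 for each x (by repeated squaring, reducing mod 56 at every step), the values ψ(0), ψ(1), …, ψ(55) are: 0, 1, 8, 27, 8, 13, 48, 7, 8, 1, 48, 43, 48, 13, 0, 15, 8, 41, 8, 27, 48, 21, 8, 15, 48, 1, 48, 27, 0, 29, 8, 55, 8, 41, 48, 35, 8, 29, 48, 15, 48, 41, 0, 43, 8, 13, 8, 55, 48, 49, 8, 43, 48, 29, 48, 55.
The distinct values are {0, 1, 7, 8, 13, 15, 21, 27, 29, 35, 41, 43, 48, 49, 55}; there are 15 of them.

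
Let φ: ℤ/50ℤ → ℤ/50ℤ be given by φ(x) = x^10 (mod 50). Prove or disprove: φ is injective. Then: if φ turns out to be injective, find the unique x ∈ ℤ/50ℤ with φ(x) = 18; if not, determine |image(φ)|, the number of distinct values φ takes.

φ(4): Repeated squaring mod 50: 4^1 ≡ 4, 4^2 ≡ 4² = 16, 4^4 ≡ 16² = 256 ≡ 6, 4^8 ≡ 6² = 36. Since 10 = 8 + 2, 4^10 ≡ 36·16: 36·16 = 576 ≡ 26. So 4^10 ≡ 26 (mod 50).
φ(6): Repeated squaring mod 50: 6^1 ≡ 6, 6^2 ≡ 6² = 36, 6^4 ≡ 36² = 1296 ≡ 46, 6^8 ≡ 46² = 2116 ≡ 16. Since 10 = 8 + 2, 6^10 ≡ 16·36: 16·36 = 576 ≡ 26. So 6^10 ≡ 26 (mod 50).
So φ(4) = φ(6) = 26 while 4 ≠ 6, thus φ is not injective.
Since φ is not injective, we determine |image(φ)|. Computing x^10 mod 50 for each x (by repeated squaring, reducing mod 50 at every step), the values φ(0), φ(1), …, φ(49) are: 0, 1, 24, 49, 26, 25, 26, 49, 24, 1, 0, 1, 24, 49, 26, 25, 26, 49, 24, 1, 0, 1, 24, 49, 26, 25, 26, 49, 24, 1, 0, 1, 24, 49, 26, 25, 26, 49, 24, 1, 0, 1, 24, 49, 26, 25, 26, 49, 24, 1.
The distinct values are {0, 1, 24, 25, 26, 49}; there are 6 of them.

6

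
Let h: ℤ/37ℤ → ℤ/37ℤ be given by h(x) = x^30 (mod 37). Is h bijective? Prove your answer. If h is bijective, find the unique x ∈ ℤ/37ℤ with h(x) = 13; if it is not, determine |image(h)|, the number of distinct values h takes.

7

h(3): Repeated squaring mod 37: 3^1 ≡ 3, 3^2 ≡ 3² = 9, 3^4 ≡ 9² = 81 ≡ 7, 3^8 ≡ 7² = 49 ≡ 12, 3^16 ≡ 12² = 144 ≡ 33. Since 30 = 16 + 8 + 4 + 2, 3^30 ≡ 33·12·7·9: 33·12 = 396 ≡ 26, then 26·7 = 182 ≡ 34, then 34·9 = 306 ≡ 10. So 3^30 ≡ 10 (mod 37).
h(4): Repeated squaring mod 37: 4^1 ≡ 4, 4^2 ≡ 4² = 16, 4^4 ≡ 16² = 256 ≡ 34, 4^8 ≡ 34² = 1156 ≡ 9, 4^16 ≡ 9² = 81 ≡ 7. Since 30 = 16 + 8 + 4 + 2, 4^30 ≡ 7·9·34·16: 7·9 = 63 ≡ 26, then 26·34 = 884 ≡ 33, then 33·16 = 528 ≡ 10. So 4^30 ≡ 10 (mod 37).
So h(3) = h(4) = 10 while 3 ≠ 4, thus h is not injective, hence not bijective.
Since h is not bijective, we determine |image(h)|. Computing x^30 mod 37 for each x (by repeated squaring, reducing mod 37 at every step), the values h(0), h(1), …, h(36) are: 0, 1, 11, 10, 10, 27, 36, 10, 36, 26, 1, 1, 26, 27, 36, 11, 26, 11, 27, 27, 11, 26, 11, 36, 27, 26, 1, 1, 26, 36, 10, 36, 27, 10, 10, 11, 1.
The distinct values are {0, 1, 10, 11, 26, 27, 36}; there are 7 of them.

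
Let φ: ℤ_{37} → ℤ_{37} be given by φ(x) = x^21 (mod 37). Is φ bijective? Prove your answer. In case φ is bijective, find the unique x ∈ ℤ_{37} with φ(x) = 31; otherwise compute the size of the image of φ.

13

φ(3): Repeated squaring mod 37: 3^1 ≡ 3, 3^2 ≡ 3² = 9, 3^4 ≡ 9² = 81 ≡ 7, 3^8 ≡ 7² = 49 ≡ 12, 3^16 ≡ 12² = 144 ≡ 33. Since 21 = 16 + 4 + 1, 3^21 ≡ 33·7·3: 33·7 = 231 ≡ 9, then 9·3 = 27. So 3^21 ≡ 27 (mod 37).
φ(4): Repeated squaring mod 37: 4^1 ≡ 4, 4^2 ≡ 4² = 16, 4^4 ≡ 16² = 256 ≡ 34, 4^8 ≡ 34² = 1156 ≡ 9, 4^16 ≡ 9² = 81 ≡ 7. Since 21 = 16 + 4 + 1, 4^21 ≡ 7·34·4: 7·34 = 238 ≡ 16, then 16·4 = 64 ≡ 27. So 4^21 ≡ 27 (mod 37).
So φ(3) = φ(4) = 27 while 3 ≠ 4, thus φ is not injective, hence not bijective.
Since φ is not bijective, we determine |image(φ)|. Computing x^21 mod 37 for each x (by repeated squaring, reducing mod 37 at every step), the values φ(0), φ(1), …, φ(36) are: 0, 1, 29, 27, 27, 23, 6, 10, 6, 26, 1, 36, 26, 23, 31, 29, 26, 8, 14, 23, 29, 11, 8, 6, 14, 11, 1, 36, 11, 31, 27, 31, 14, 10, 10, 8, 36.
The distinct values are {0, 1, 6, 8, 10, 11, 14, 23, 26, 27, 29, 31, 36}; there are 13 of them.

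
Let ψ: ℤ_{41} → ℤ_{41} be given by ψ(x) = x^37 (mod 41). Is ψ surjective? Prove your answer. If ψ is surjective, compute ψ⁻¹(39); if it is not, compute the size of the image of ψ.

8

Since 41 is prime, the nonzero elements of ℤ_{41} form a cyclic group of order 40.
As gcd(37, 40) = 1, raising to the 37th power is a bijection on this group: if x_1^37 ≡ x_2^37 then (x_1x_2^{−1})^37 = 1, and the only element of order dividing gcd(37, 40) = 1 is 1, so x_1 = x_2.
With ψ(0) = 0 this makes ψ injective on all of ℤ_{41}, hence bijective (finite equal-size domain and codomain). In particular ψ is surjective.
Since ψ is surjective, we find the preimage of 39. The inverse of x ↦ x^37 on (ℤ_{41})^× is x ↦ x^13, because 37·13 = 481 = 12·40 + 1 ≡ 1 (mod 40) and x^{40} = 1 for x ≠ 0 (Fermat). So ψ⁻¹(39) = 39^13 mod 41.
Repeated squaring mod 41: 39^1 ≡ 39, 39^2 ≡ 39² = 1521 ≡ 4, 39^4 ≡ 4² = 16, 39^8 ≡ 16² = 256 ≡ 10. Since 13 = 8 + 4 + 1, 39^13 ≡ 10·16·39: 10·16 = 160 ≡ 37, then 37·39 = 1443 ≡ 8. So 39^13 ≡ 8 (mod 41).
Hence ψ⁻¹(39) = 8.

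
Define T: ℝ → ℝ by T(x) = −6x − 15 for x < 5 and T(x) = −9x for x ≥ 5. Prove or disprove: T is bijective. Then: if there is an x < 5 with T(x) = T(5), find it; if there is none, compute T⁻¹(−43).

Both pieces are strictly decreasing (slopes −6 and −9), so each is injective on its own interval.
The left piece maps (−∞, 5) onto (−45, ∞); the right piece maps [5, ∞) onto (−∞, −45].
Since −45 = −45, the images partition ℝ: T is injective and surjective, hence bijective.
Because the two images are disjoint, no x < 5 has T(x) = T(5), so we compute T⁻¹(−43): −43 lies in (−45, ∞), so solve −6x − 15 = −43: x = (−43 + 15)/(−6) = 14/3.

14/3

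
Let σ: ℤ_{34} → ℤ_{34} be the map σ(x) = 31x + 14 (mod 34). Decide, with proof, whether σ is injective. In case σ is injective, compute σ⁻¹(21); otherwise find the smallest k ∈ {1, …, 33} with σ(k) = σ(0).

Suppose σ(a) = σ(b) in ℤ_{34}. Then 31a + 14 ≡ 31b + 14 (mod 34), hence 31(a − b) ≡ 0 (mod 34).
Since gcd(31, 34) = 1, 31 is invertible modulo 34, hence a − b ≡ 0 (mod 34), i.e. a = b.
Thus σ is injective.
We now compute 31⁻¹ mod 34 explicitly. Euclid's algorithm: 34 = 1·31 + 3, 31 = 10·3 + 1; back-substituting gives 1 = 11·31 − 10·34, so 31⁻¹ ≡ 11 (mod 34).
Since σ is injective, we compute σ⁻¹(21): solve 31x + 14 ≡ 21 (mod 34), i.e. 31x ≡ 7 (mod 34).
Multiplying by 31⁻¹ = 11 gives x ≡ 11·7 = 77 = 2·34 + 9 ≡ 9 (mod 34).
Check: σ(9) = 31·9 + 14 = 293 = 8·34 + 21 ≡ 21 (mod 34).

9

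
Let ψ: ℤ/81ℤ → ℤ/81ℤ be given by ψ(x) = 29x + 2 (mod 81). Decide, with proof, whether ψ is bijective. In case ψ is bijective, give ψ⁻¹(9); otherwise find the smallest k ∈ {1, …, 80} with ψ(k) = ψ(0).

17

If ψ(x_1) = ψ(x_2), then 29x_1 ≡ 29x_2 (mod 81). Because gcd(29, 81) = 1, we may cancel 29 to get x_1 ≡ x_2 (mod 81).
We now compute 29⁻¹ mod 81 explicitly. Euclid's algorithm: 81 = 2·29 + 23, 29 = 1·23 + 6, 23 = 3·6 + 5, 6 = 1·5 + 1; back-substituting gives 1 = 14·29 − 5·81, so 29⁻¹ ≡ 14 (mod 81).
For any y ∈ ℤ/81ℤ, x = 14(y − 2) mod 81 satisfies ψ(x) = 29·14(y − 2) + 2 ≡ y (since 29·14 ≡ 1 mod 81). So every y has a preimage.
Therefore ψ is bijective.
Since ψ is bijective, we compute ψ⁻¹(9): solve 29x + 2 ≡ 9 (mod 81), i.e. 29x ≡ 7 (mod 81).
Multiplying by 29⁻¹ = 14 gives x ≡ 14·7 = 98 = 1·81 + 17 ≡ 17 (mod 81).
Check: ψ(17) = 29·17 + 2 = 495 = 6·81 + 9 ≡ 9 (mod 81).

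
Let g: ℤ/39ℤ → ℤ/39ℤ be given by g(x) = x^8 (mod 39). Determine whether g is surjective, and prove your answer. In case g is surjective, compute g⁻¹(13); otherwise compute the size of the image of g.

8

g(1) = 1^8 = 1.
g(5): Repeated squaring mod 39: 5^1 ≡ 5, 5^2 ≡ 5² = 25, 5^4 ≡ 25² = 625 ≡ 1, 5^8 ≡ 1² = 1. So 5^8 ≡ 1 (mod 39).
So g(1) = g(5) = 1 while 1 ≠ 5, so g is not injective.
A non-injective map from the 39-element set ℤ/39ℤ to itself takes at most 38 distinct values, so it cannot be surjective. So g is not surjective.
Since g is not surjective, we determine |image(g)|. Computing x^8 mod 39 for each x (by repeated squaring, reducing mod 39 at every step), the values g(0), g(1), …, g(38) are: 0, 1, 22, 9, 16, 1, 3, 16, 1, 3, 22, 22, 27, 13, 1, 9, 22, 16, 27, 16, 16, 27, 16, 22, 9, 1, 13, 27, 22, 22, 3, 1, 16, 3, 1, 16, 9, 22, 1.
The distinct values are {0, 1, 3, 9, 13, 16, 22, 27}; there are 8 of them.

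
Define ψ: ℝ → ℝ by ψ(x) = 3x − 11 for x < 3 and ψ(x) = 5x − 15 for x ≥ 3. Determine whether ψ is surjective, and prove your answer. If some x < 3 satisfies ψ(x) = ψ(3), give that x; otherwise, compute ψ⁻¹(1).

Both pieces are strictly increasing (slopes 3 and 5), so each is injective on its own interval.
The left piece maps (−∞, 3) onto (−∞, −2); the right piece maps [3, ∞) onto [0, ∞).
The union (−∞, −2) ∪ [0, ∞) omits the interval between −2 and 0; in particular −2 has no preimage. So ψ is not surjective.
Because the two images are disjoint, no x < 3 has ψ(x) = ψ(3), so we compute ψ⁻¹(1): 1 lies in [0, ∞), so solve 5x − 15 = 1: x = (1 + 15)/5 = 16/5.

16/5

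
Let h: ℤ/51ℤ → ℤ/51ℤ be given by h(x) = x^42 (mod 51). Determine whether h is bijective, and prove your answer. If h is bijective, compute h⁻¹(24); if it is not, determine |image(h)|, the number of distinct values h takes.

h(7): Repeated squaring mod 51: 7^1 ≡ 7, 7^2 ≡ 7² = 49, 7^4 ≡ 49² = 2401 ≡ 4, 7^8 ≡ 4² = 16, 7^16 ≡ 16² = 256 ≡ 1, 7^32 ≡ 1² = 1. Since 42 = 32 + 8 + 2, 7^42 ≡ 1·16·49: 1·16 = 16, then 16·49 = 784 ≡ 19. So 7^42 ≡ 19 (mod 51).
h(10): Repeated squaring mod 51: 10^1 ≡ 10, 10^2 ≡ 10² = 100 ≡ 49, 10^4 ≡ 49² = 2401 ≡ 4, 10^8 ≡ 4² = 16, 10^16 ≡ 16² = 256 ≡ 1, 10^32 ≡ 1² = 1. Since 42 = 32 + 8 + 2, 10^42 ≡ 1·16·49: 1·16 = 16, then 16·49 = 784 ≡ 19. So 10^42 ≡ 19 (mod 51).
So h(7) = h(10) = 19 while 7 ≠ 10, hence h is not injective, hence not bijective.
Since h is not bijective, we determine |image(h)|. Computing x^42 mod 51 for each x (by repeated squaring, reducing mod 51 at every step), the values h(0), h(1), …, h(50) are: 0, 1, 4, 42, 16, 43, 15, 19, 13, 30, 19, 49, 9, 16, 25, 21, 1, 34, 18, 4, 25, 33, 43, 49, 36, 13, 13, 36, 49, 43, 33, 25, 4, 18, 34, 1, 21, 25, 16, 9, 49, 19, 30, 13, 19, 15, 43, 16, 42, 4, 1.
The distinct values are {0, 1, 4, 9, 13, 15, 16, 18, 19, 21, 25, 30, 33, 34, 36, 42, 43, 49}; there are 18 of them.

18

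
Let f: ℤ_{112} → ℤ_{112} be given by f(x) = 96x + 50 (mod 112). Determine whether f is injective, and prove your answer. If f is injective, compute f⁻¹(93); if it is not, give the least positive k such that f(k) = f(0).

7

By definition, f is injective if f(x_1) = f(x_2) implies x_1 = x_2.
We have gcd(96, 112) = 16 > 1. Taking x_1 = 0 and x_2 = 7: f(0) = 50 and f(7) = 96·7 + 50 = 722 ≡ 50 (mod 112).
So f(0) = f(7) while 0 ≠ 7, therefore f is not injective.
Since f is not injective, we find the least positive k with f(k) = f(0): this means 96k ≡ 0 (mod 112), i.e. 112 ∣ 96k. Since gcd(96, 112) = 16, dividing through by 16 this holds exactly when 7 ∣ 6k, and as gcd(6, 7) = 1, exactly when 7 ∣ k.
The smallest positive such k is 7.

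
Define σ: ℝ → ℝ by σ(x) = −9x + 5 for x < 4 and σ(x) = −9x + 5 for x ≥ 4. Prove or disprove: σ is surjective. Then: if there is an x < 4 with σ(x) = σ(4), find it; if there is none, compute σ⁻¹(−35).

Both pieces are strictly decreasing (slopes −9 and −9), so each is injective on its own interval.
The left piece maps (−∞, 4) onto (−31, ∞); the right piece maps [4, ∞) onto (−∞, −31].
These images together cover ℝ, so σ is surjective.
Because the two images are disjoint, no x < 4 has σ(x) = σ(4), so we compute σ⁻¹(−35): −35 lies in (−∞, −31], so solve −9x + 5 = −35: x = (−35 − 5)/(−9) = 40/9.

40/9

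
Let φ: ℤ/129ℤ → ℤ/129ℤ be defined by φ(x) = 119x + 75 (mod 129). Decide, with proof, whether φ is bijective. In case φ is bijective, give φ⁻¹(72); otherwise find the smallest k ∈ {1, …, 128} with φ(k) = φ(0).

If φ(s) = φ(t), then 119s ≡ 119t (mod 129). Because gcd(119, 129) = 1, we may cancel 119 to get s ≡ t (mod 129).
We now compute 119⁻¹ mod 129 explicitly. Euclid's algorithm: 129 = 1·119 + 10, 119 = 11·10 + 9, 10 = 1·9 + 1; back-substituting gives 1 = 116·119 − 107·129, so 119⁻¹ ≡ 116 (mod 129).
Then y ↦ 116(y − 75) is a two-sided inverse to φ, so every y ∈ ℤ/129ℤ has a preimage.
Thus φ is bijective.
Since φ is bijective, we find φ⁻¹(72): we need 119x ≡ 72 − 75 ≡ 126 (mod 129). Using 119⁻¹ = 116: x ≡ 116·126 = 14616 = 113·129 + 39, so x = 39.
Check: φ(39) = 119·39 + 75 = 4716 = 36·129 + 72 ≡ 72 (mod 129).

39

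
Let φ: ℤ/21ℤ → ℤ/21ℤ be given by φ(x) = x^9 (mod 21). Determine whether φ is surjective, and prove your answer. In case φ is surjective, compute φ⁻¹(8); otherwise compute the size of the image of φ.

9

φ(1) = 1^9 = 1.
φ(4): Repeated squaring mod 21: 4^1 ≡ 4, 4^2 ≡ 4² = 16, 4^4 ≡ 16² = 256 ≡ 4, 4^8 ≡ 4² = 16. Since 9 = 8 + 1, 4^9 ≡ 16·4: 16·4 = 64 ≡ 1. So 4^9 ≡ 1 (mod 21).
So φ(1) = φ(4) = 1 while 1 ≠ 4, therefore φ is not injective.
A non-injective map from the 21-element set ℤ/21ℤ to itself takes at most 20 distinct values, so it cannot be surjective. Hence φ is not surjective.
Since φ is not surjective, we determine |image(φ)|. Computing x^9 mod 21 for each x (by repeated squaring, reducing mod 21 at every step), the values φ(0), φ(1), …, φ(20) are: 0, 1, 8, 6, 1, 20, 6, 7, 8, 15, 13, 8, 6, 13, 14, 15, 1, 20, 15, 13, 20.
The distinct values are {0, 1, 6, 7, 8, 13, 14, 15, 20}; there are 9 of them.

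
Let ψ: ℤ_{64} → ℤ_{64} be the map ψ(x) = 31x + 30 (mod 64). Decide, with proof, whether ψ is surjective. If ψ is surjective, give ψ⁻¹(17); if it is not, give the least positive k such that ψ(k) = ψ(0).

45

Since gcd(31, 64) = 1, 31 is invertible modulo 64. Euclid's algorithm: 64 = 2·31 + 2, 31 = 15·2 + 1; back-substituting gives 1 = 31·31 − 15·64, so 31⁻¹ ≡ 31 (mod 64).
For any y ∈ ℤ_{64}, x = 31(y − 30) mod 64 satisfies ψ(x) = 31·31(y − 30) + 30 ≡ y (since 31·31 ≡ 1 mod 64). So every y has a preimage.
So ψ is surjective.
Since ψ is surjective, we find ψ⁻¹(17): we need 31x ≡ 17 − 30 ≡ 51 (mod 64). Using 31⁻¹ = 31: x ≡ 31·51 = 1581 = 24·64 + 45, so x = 45.
Check: ψ(45) = 31·45 + 30 = 1425 = 22·64 + 17 ≡ 17 (mod 64).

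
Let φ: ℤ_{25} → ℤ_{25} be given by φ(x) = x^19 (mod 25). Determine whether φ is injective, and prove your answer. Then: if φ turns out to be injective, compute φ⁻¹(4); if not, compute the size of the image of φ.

φ(0) = 0^19 = 0.
φ(5): Repeated squaring mod 25: 5^1 ≡ 5, 5^2 ≡ 5² = 25 ≡ 0, 5^4 ≡ 0² = 0, 5^8 ≡ 0² = 0, 5^16 ≡ 0² = 0. Since 19 = 16 + 2 + 1, 5^19 ≡ 0·0·5: 0·0 = 0, then 0·5 = 0. So 5^19 ≡ 0 (mod 25).
So φ(0) = φ(5) = 0 while 0 ≠ 5, so φ is not injective.
Since φ is not injective, we determine |image(φ)|. Computing x^19 mod 25 for each x (by repeated squaring, reducing mod 25 at every step), the values φ(0), φ(1), …, φ(24) are: 0, 1, 13, 17, 19, 0, 21, 18, 22, 14, 0, 16, 23, 2, 9, 0, 11, 3, 7, 4, 0, 6, 8, 12, 24.
The distinct values are {0, 1, 2, 3, 4, 6, 7, 8, 9, 11, 12, 13, 14, 16, 17, 18, 19, 21, 22, 23, 24}; there are 21 of them.

21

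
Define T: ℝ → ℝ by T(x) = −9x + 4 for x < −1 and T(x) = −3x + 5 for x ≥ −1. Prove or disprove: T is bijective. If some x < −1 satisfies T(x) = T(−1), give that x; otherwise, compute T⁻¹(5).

Both pieces are strictly decreasing (slopes −9 and −3), so each is injective on its own interval.
The left piece maps (−∞, −1) onto (13, ∞); the right piece maps [−1, ∞) onto (−∞, 8].
The images leave a gap (13 has no preimage), so T is not surjective, hence not bijective.
Because the two images are disjoint, no x < −1 has T(x) = T(−1), so we compute T⁻¹(5): 5 lies in (−∞, 8], so solve −3x + 5 = 5: x = (5 − 5)/(−3) = 0.

0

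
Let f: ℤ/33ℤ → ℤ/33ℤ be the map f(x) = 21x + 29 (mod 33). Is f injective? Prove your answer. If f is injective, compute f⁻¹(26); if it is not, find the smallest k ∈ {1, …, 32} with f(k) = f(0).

We have gcd(21, 33) = 3 > 1. Taking a = 0 and b = 11: f(0) = 29 and f(11) = 21·11 + 29 = 260 ≡ 29 (mod 33).
So f(0) = f(11) while 0 ≠ 11, therefore f is not injective.
Since f is not injective, we find the least positive k with f(k) = f(0): this means 21k ≡ 0 (mod 33), i.e. 33 ∣ 21k. Since gcd(21, 33) = 3, dividing through by 3 this holds exactly when 11 ∣ 7k, and as gcd(7, 11) = 1, exactly when 11 ∣ k.
The smallest positive such k is 11.

11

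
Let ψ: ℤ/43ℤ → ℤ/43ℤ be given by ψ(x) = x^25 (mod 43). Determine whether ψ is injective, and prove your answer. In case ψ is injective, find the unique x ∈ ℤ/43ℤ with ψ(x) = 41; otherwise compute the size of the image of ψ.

4

Since 43 is prime, the nonzero elements of ℤ/43ℤ form a cyclic group of order 42.
As gcd(25, 42) = 1, raising to the 25th power is a bijection on this group: if x_1^25 ≡ x_2^25 then (x_1x_2^{−1})^25 = 1, and the only element of order dividing gcd(25, 42) = 1 is 1, so x_1 = x_2.
With ψ(0) = 0 this makes ψ injective on all of ℤ/43ℤ, hence bijective (finite equal-size domain and codomain). In particular ψ is injective.
Since ψ is injective, we find the preimage of 41. The inverse of x ↦ x^25 on (ℤ/43ℤ)^× is x ↦ x^37, because 25·37 = 925 = 22·42 + 1 ≡ 1 (mod 42) and x^{42} = 1 for x ≠ 0 (Fermat). So ψ⁻¹(41) = 41^37 mod 43.
Repeated squaring mod 43: 41^1 ≡ 41, 41^2 ≡ 41² = 1681 ≡ 4, 41^4 ≡ 4² = 16, 41^8 ≡ 16² = 256 ≡ 41, 41^16 ≡ 41² = 1681 ≡ 4, 41^32 ≡ 4² = 16. Since 37 = 32 + 4 + 1, 41^37 ≡ 16·16·41: 16·16 = 256 ≡ 41, then 41·41 = 1681 ≡ 4. So 41^37 ≡ 4 (mod 43).
Hence ψ⁻¹(41) = 4.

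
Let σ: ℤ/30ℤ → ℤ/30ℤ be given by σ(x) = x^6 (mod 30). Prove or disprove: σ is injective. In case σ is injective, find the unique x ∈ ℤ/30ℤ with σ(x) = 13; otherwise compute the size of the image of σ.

σ(2): Repeated squaring mod 30: 2^1 ≡ 2, 2^2 ≡ 2² = 4, 2^4 ≡ 4² = 16. Since 6 = 4 + 2, 2^6 ≡ 16·4: 16·4 = 64 ≡ 4. So 2^6 ≡ 4 (mod 30).
σ(8): Repeated squaring mod 30: 8^1 ≡ 8, 8^2 ≡ 8² = 64 ≡ 4, 8^4 ≡ 4² = 16. Since 6 = 4 + 2, 8^6 ≡ 16·4: 16·4 = 64 ≡ 4. So 8^6 ≡ 4 (mod 30).
So σ(2) = σ(8) = 4 while 2 ≠ 8, therefore σ is not injective.
Since σ is not injective, we determine |image(σ)|. Computing x^6 mod 30 for each x (by repeated squaring, reducing mod 30 at every step), the values σ(0), σ(1), …, σ(29) are: 0, 1, 4, 9, 16, 25, 6, 19, 4, 21, 10, 1, 24, 19, 16, 15, 16, 19, 24, 1, 10, 21, 4, 19, 6, 25, 16, 9, 4, 1.
The distinct values are {0, 1, 4, 6, 9, 10, 15, 16, 19, 21, 24, 25}; there are 12 of them.

12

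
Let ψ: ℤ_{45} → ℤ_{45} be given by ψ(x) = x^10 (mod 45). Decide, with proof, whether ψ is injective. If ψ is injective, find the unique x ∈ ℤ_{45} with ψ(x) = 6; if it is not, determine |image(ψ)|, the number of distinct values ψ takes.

ψ(2): Repeated squaring mod 45: 2^1 ≡ 2, 2^2 ≡ 2² = 4, 2^4 ≡ 4² = 16, 2^8 ≡ 16² = 256 ≡ 31. Since 10 = 8 + 2, 2^10 ≡ 31·4: 31·4 = 124 ≡ 34. So 2^10 ≡ 34 (mod 45).
ψ(7): Repeated squaring mod 45: 7^1 ≡ 7, 7^2 ≡ 7² = 49 ≡ 4, 7^4 ≡ 4² = 16, 7^8 ≡ 16² = 256 ≡ 31. Since 10 = 8 + 2, 7^10 ≡ 31·4: 31·4 = 124 ≡ 34. So 7^10 ≡ 34 (mod 45).
So ψ(2) = ψ(7) = 34 while 2 ≠ 7, so ψ is not injective.
Since ψ is not injective, we determine |image(ψ)|. Computing x^10 mod 45 for each x (by repeated squaring, reducing mod 45 at every step), the values ψ(0), ψ(1), …, ψ(44) are: 0, 1, 34, 9, 31, 40, 36, 34, 19, 36, 10, 16, 9, 4, 31, 0, 16, 19, 9, 1, 25, 36, 4, 4, 36, 25, 1, 9, 19, 16, 0, 31, 4, 9, 16, 10, 36, 19, 34, 36, 40, 31, 9, 34, 1.
The distinct values are {0, 1, 4, 9, 10, 16, 19, 25, 31, 34, 36, 40}; there are 12 of them.

12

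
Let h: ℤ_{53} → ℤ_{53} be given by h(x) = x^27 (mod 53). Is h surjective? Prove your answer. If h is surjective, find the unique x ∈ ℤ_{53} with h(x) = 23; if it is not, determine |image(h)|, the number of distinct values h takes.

30

Since 53 is prime, the nonzero elements of ℤ_{53} form a cyclic group of order 52.
As gcd(27, 52) = 1, raising to the 27th power is a bijection on this group: if u^27 ≡ v^27 then (uv^{−1})^27 = 1, and the only element of order dividing gcd(27, 52) = 1 is 1, so u = v.
With h(0) = 0 this makes h injective on all of ℤ_{53}, hence bijective (finite equal-size domain and codomain). In particular h is surjective.
Since h is surjective, we find the preimage of 23. The inverse of x ↦ x^27 on (ℤ_{53})^× is x ↦ x^27, because 27·27 = 729 = 14·52 + 1 ≡ 1 (mod 52) and x^{52} = 1 for x ≠ 0 (Fermat). So h⁻¹(23) = 23^27 mod 53.
Repeated squaring mod 53: 23^1 ≡ 23, 23^2 ≡ 23² = 529 ≡ 52, 23^4 ≡ 52² = 2704 ≡ 1, 23^8 ≡ 1² = 1, 23^16 ≡ 1² = 1. Since 27 = 16 + 8 + 2 + 1, 23^27 ≡ 1·1·52·23: 1·1 = 1, then 1·52 = 52, then 52·23 = 1196 ≡ 30. So 23^27 ≡ 30 (mod 53).
Hence h⁻¹(23) = 30.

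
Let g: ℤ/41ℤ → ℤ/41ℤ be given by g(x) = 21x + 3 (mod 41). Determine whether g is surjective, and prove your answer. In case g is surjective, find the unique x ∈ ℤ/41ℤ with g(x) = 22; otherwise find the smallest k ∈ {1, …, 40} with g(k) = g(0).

By definition, surjectivity means every element of the codomain has a preimage under g.
Since gcd(21, 41) = 1, 21 is invertible modulo 41. Euclid's algorithm: 41 = 1·21 + 20, 21 = 1·20 + 1; back-substituting gives 1 = 2·21 − 1·41, so 21⁻¹ ≡ 2 (mod 41).
Then y ↦ 2(y − 3) is a two-sided inverse to g, so every y ∈ ℤ/41ℤ has a preimage.
So g is surjective.
Since g is surjective, we find g⁻¹(22): we need 21x ≡ 22 − 3 ≡ 19 (mod 41). Using 21⁻¹ = 2: x ≡ 2·19 = 38, so x = 38.
Check: g(38) = 21·38 + 3 = 801 = 19·41 + 22 ≡ 22 (mod 41).

38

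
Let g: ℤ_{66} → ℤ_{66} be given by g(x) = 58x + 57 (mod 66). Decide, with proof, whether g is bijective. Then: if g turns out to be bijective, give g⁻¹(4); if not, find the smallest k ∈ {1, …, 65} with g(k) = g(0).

33

By definition, g is injective when g(x_1) = g(x_2) forces x_1 = x_2.
We have gcd(58, 66) = 2 > 1. Taking x_1 = 0 and x_2 = 33: g(0) = 57 and g(33) = 58·33 + 57 = 1971 ≡ 57 (mod 66).
So g(0) = g(33) while 0 ≠ 33, so g is not injective, hence not bijective.
Since g is not bijective, we find the least positive k with g(k) = g(0): this means 58k ≡ 0 (mod 66), i.e. 66 ∣ 58k. Since gcd(58, 66) = 2, dividing through by 2 this holds exactly when 33 ∣ 29k, and as gcd(29, 33) = 1, exactly when 33 ∣ k.
The smallest positive such k is 33.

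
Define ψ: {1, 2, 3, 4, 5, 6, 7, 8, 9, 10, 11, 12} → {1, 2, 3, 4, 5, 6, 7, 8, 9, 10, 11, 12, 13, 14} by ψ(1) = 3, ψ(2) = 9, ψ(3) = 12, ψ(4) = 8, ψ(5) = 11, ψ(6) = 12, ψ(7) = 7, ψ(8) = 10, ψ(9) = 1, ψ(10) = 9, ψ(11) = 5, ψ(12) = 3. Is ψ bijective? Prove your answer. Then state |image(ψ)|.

ψ(3) = 12 = ψ(6) with 3 ≠ 6, so ψ is not injective, hence not bijective.
The image of ψ is {1, 3, 5, 7, 8, 9, 10, 11, 12}, which has 9 elements.

9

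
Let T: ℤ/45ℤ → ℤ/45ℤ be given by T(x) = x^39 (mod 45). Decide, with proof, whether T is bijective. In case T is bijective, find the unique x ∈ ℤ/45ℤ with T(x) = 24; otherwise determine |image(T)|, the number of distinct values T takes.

T(0) = 0^39 = 0.
T(15): Repeated squaring mod 45: 15^1 ≡ 15, 15^2 ≡ 15² = 225 ≡ 0, 15^4 ≡ 0² = 0, 15^8 ≡ 0² = 0, 15^16 ≡ 0² = 0, 15^32 ≡ 0² = 0. Since 39 = 32 + 4 + 2 + 1, 15^39 ≡ 0·0·0·15: 0·0 = 0, then 0·0 = 0, then 0·15 = 0. So 15^39 ≡ 0 (mod 45).
So T(0) = T(15) = 0 while 0 ≠ 15, thus T is not injective, hence not bijective.
Since T is not bijective, we determine |image(T)|. Computing x^39 mod 45 for each x (by repeated squaring, reducing mod 45 at every step), the values T(0), T(1), …, T(44) are: 0, 1, 8, 27, 19, 35, 36, 28, 17, 9, 10, 26, 18, 37, 44, 0, 1, 8, 27, 19, 35, 36, 28, 17, 9, 10, 26, 18, 37, 44, 0, 1, 8, 27, 19, 35, 36, 28, 17, 9, 10, 26, 18, 37, 44.
The distinct values are {0, 1, 8, 9, 10, 17, 18, 19, 26, 27, 28, 35, 36, 37, 44}; there are 15 of them.

15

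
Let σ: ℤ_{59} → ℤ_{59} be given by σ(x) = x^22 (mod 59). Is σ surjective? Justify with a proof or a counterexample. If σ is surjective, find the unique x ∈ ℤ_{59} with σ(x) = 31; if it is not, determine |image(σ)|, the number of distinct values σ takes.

σ(29): Repeated squaring mod 59: 29^1 ≡ 29, 29^2 ≡ 29² = 841 ≡ 15, 29^4 ≡ 15² = 225 ≡ 48, 29^8 ≡ 48² = 2304 ≡ 3, 29^16 ≡ 3² = 9. Since 22 = 16 + 4 + 2, 29^22 ≡ 9·48·15: 9·48 = 432 ≡ 19, then 19·15 = 285 ≡ 49. So 29^22 ≡ 49 (mod 59).
σ(30): Repeated squaring mod 59: 30^1 ≡ 30, 30^2 ≡ 30² = 900 ≡ 15, 30^4 ≡ 15² = 225 ≡ 48, 30^8 ≡ 48² = 2304 ≡ 3, 30^16 ≡ 3² = 9. Since 22 = 16 + 4 + 2, 30^22 ≡ 9·48·15: 9·48 = 432 ≡ 19, then 19·15 = 285 ≡ 49. So 30^22 ≡ 49 (mod 59).
So σ(29) = σ(30) = 49 while 29 ≠ 30, therefore σ is not injective.
A non-injective map from the 59-element set ℤ_{59} to itself takes at most 58 distinct values, so it cannot be surjective. Therefore σ is not surjective.
Since σ is not surjective, we determine |image(σ)|. Computing x^22 mod 59 for each x (by repeated squaring, reducing mod 59 at every step), the values σ(0), σ(1), …, σ(58) are: 0, 1, 53, 15, 36, 46, 28, 45, 20, 48, 19, 29, 9, 16, 25, 41, 57, 21, 7, 35, 4, 26, 3, 17, 5, 51, 22, 12, 27, 49, 49, 27, 12, 22, 51, 5, 17, 3, 26, 4, 35, 7, 21, 57, 41, 25, 16, 9, 29, 19, 48, 20, 45, 28, 46, 36, 15, 53, 1.
The distinct values are {0, 1, 3, 4, 5, 7, 9, 12, 15, 16, 17, 19, 20, 21, 22, 25, 26, 27, 28, 29, 35, 36, 41, 45, 46, 48, 49, 51, 53, 57}; there are 30 of them.

30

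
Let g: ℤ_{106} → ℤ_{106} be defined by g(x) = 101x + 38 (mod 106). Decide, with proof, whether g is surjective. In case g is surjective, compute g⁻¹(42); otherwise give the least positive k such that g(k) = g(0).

Recall: g is surjective if every y in the codomain equals g(x) for some x in the domain.
Since gcd(101, 106) = 1, 101 is invertible modulo 106. Euclid's algorithm: 106 = 1·101 + 5, 101 = 20·5 + 1; back-substituting gives 1 = 21·101 − 20·106, so 101⁻¹ ≡ 21 (mod 106).
For any y ∈ ℤ_{106}, x = 21(y − 38) mod 106 satisfies g(x) = 101·21(y − 38) + 38 ≡ y (since 101·21 ≡ 1 mod 106). So every y has a preimage.
So g is surjective.
Since g is surjective, we compute g⁻¹(42): solve 101x + 38 ≡ 42 (mod 106), i.e. 101x ≡ 4 (mod 106).
Multiplying by 101⁻¹ = 21 gives x ≡ 21·4 = 84 ≡ 84 (mod 106).
Check: g(84) = 101·84 + 38 = 8522 = 80·106 + 42 ≡ 42 (mod 106).

84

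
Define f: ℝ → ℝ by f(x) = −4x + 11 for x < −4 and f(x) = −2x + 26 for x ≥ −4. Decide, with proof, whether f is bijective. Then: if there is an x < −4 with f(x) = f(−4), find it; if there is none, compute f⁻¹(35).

Both pieces are strictly decreasing (slopes −4 and −2), so each is injective on its own interval.
The left piece maps (−∞, −4) onto (27, ∞); the right piece maps [−4, ∞) onto (−∞, 34].
These images overlap. In particular f(−4) = 34 (right piece), and solving −4x + 11 = 34 on the left piece gives x = −23/4 < −4.
So f(−23/4) = f(−4) with −23/4 ≠ −4, and f is not injective, hence not bijective. This x = −23/4 is the requested value below −4.

-23/4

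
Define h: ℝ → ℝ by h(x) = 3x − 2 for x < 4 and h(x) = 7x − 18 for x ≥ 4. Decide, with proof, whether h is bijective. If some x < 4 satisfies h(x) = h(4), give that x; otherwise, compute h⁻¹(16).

Both pieces are strictly increasing (slopes 3 and 7), so each is injective on its own interval.
The left piece maps (−∞, 4) onto (−∞, 10); the right piece maps [4, ∞) onto [10, ∞).
Since 10 = 10, the images partition ℝ: h is injective and surjective, hence bijective.
Because the two images are disjoint, no x < 4 has h(x) = h(4), so we compute h⁻¹(16): 16 lies in [10, ∞), so solve 7x − 18 = 16: x = (16 + 18)/7 = 34/7.

34/7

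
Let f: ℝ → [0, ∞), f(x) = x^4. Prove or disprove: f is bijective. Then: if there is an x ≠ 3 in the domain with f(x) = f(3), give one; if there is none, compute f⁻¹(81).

-3

f(3) = 81 = (−3)^4 = f(−3) (since 4 is even), with 3 ≠ −3. So f is not injective, hence not bijective.
For the follow-up, such an x exists: taking x = −3 ∈ ℝ gives f(−3) = 81 = f(3) with −3 ≠ 3.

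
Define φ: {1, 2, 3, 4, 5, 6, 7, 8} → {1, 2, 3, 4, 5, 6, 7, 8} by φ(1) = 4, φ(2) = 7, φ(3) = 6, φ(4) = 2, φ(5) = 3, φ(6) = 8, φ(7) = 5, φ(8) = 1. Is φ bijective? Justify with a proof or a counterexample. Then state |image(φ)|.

8

The values 4, 7, 6, 2, 3, 8, 5, 1 are a permutation of {1, 2, 3, 4, 5, 6, 7, 8}: each element appears exactly once.
So φ is injective and surjective, hence bijective.
The image of φ is {1, 2, 3, 4, 5, 6, 7, 8}, which has 8 elements.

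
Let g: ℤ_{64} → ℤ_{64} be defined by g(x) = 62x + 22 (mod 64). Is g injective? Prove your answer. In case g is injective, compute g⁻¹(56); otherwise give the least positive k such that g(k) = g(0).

32

We have gcd(62, 64) = 2 > 1. Taking x_1 = 0 and x_2 = 32: g(0) = 22 and g(32) = 62·32 + 22 = 2006 ≡ 22 (mod 64).
So g(0) = g(32) while 0 ≠ 32, hence g is not injective.
Since g is not injective, we find the least positive k with g(k) = g(0): this means 62k ≡ 0 (mod 64), i.e. 64 ∣ 62k. Since gcd(62, 64) = 2, dividing through by 2 this holds exactly when 32 ∣ 31k, and as gcd(31, 32) = 1, exactly when 32 ∣ k.
The smallest positive such k is 32.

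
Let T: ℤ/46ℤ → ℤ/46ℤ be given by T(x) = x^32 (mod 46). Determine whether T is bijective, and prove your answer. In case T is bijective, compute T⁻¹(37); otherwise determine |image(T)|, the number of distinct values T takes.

T(22): Repeated squaring mod 46: 22^1 ≡ 22, 22^2 ≡ 22² = 484 ≡ 24, 22^4 ≡ 24² = 576 ≡ 24, 22^8 ≡ 24² = 576 ≡ 24, 22^16 ≡ 24² = 576 ≡ 24, 22^32 ≡ 24² = 576 ≡ 24. So 22^32 ≡ 24 (mod 46).
T(24): Repeated squaring mod 46: 24^1 ≡ 24, 24^2 ≡ 24² = 576 ≡ 24, 24^4 ≡ 24² = 576 ≡ 24, 24^8 ≡ 24² = 576 ≡ 24, 24^16 ≡ 24² = 576 ≡ 24, 24^32 ≡ 24² = 576 ≡ 24. So 24^32 ≡ 24 (mod 46).
So T(22) = T(24) = 24 while 22 ≠ 24, hence T is not injective, hence not bijective.
Since T is not bijective, we determine |image(T)|. Computing x^32 mod 46 for each x (by repeated squaring, reducing mod 46 at every step), the values T(0), T(1), …, T(45) are: 0, 1, 12, 31, 6, 9, 4, 13, 26, 41, 16, 25, 2, 39, 18, 3, 36, 27, 32, 29, 8, 35, 24, 23, 24, 35, 8, 29, 32, 27, 36, 3, 18, 39, 2, 25, 16, 41, 26, 13, 4, 9, 6, 31, 12, 1.
The distinct values are {0, 1, 2, 3, 4, 6, 8, 9, 12, 13, 16, 18, 23, 24, 25, 26, 27, 29, 31, 32, 35, 36, 39, 41}; there are 24 of them.

24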